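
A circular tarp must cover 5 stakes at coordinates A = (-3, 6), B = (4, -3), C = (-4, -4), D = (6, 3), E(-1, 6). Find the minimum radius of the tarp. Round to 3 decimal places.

The minimum enclosing circle of a finite set is fixed by two of the points (as a diameter) or three (as a circumcircle).
The minimum enclosing circle is determined by three boundary points: A, C, D.
Their circumcentre is (13/62, 39/62) with r² = 75245/1922.
The farthest remaining point E is at distance² 58257/1922 ≤ 75245/1922.
r = √(75245/1922) ≈ 6.257.

6.257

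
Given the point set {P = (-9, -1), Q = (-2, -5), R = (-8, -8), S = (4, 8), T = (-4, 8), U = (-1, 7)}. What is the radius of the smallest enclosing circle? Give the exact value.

10

By Welzl's lemma the MEC is supported by two points (diametrically opposite) or three points (on a circumcircle).
The farthest pair is R–S with squared distance 400. The circle on this segment as diameter has centre (-2, 0) and r² = 400/4 = 100.
Check P: distance² to centre = 50 ≤ 100, so it lies inside.
All remaining points lie in this disk, and no smaller disk contains both endpoints, so this is the minimum enclosing circle.
r = √100 = 10.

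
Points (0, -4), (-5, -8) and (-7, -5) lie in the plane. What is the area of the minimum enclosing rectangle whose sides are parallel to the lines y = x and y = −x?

In coordinates u = x + y, v = x − y the rectangle is axis-aligned; the map (x,y)→(u,v) scales areas by 2.
u-values: -4, -13, -12; range = -4 − (-13) = 9.
v-values: 4, 3, -2; range = 4 − (-2) = 6.
Area = (9 × 6) / 2 = 27.

27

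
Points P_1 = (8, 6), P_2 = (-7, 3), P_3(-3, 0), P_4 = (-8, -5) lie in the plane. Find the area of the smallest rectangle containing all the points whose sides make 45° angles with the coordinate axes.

In coordinates u = x + y, v = x − y the rectangle is axis-aligned; the map (x,y)→(u,v) scales areas by 2.
u-values: 14, -4, -3, -13; range = 14 − (-13) = 27.
v-values: 2, -10, -3, -3; range = 2 − (-10) = 12.
Area = (27 × 12) / 2 = 162.

162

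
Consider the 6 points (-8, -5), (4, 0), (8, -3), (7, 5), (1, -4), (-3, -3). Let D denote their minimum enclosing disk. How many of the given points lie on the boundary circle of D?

3

The minimum enclosing circle of a finite set is fixed by two of the points (as a diameter) or three (as a circumcircle).
The farthest pair is (-8, -5)–(7, 5) with squared distance 325. The circle on this segment as diameter has centre (-0.5, 0) and r² = 325/4 = 81.25.
Check (4, 0): distance² to centre = 20.25 ≤ 81.25, so it lies inside.
All remaining points lie in this disk, and no smaller disk contains both endpoints, so this is the minimum enclosing circle.
The points at distance exactly r from the centre are (-8, -5), (8, -3), (7, 5) — 3 points.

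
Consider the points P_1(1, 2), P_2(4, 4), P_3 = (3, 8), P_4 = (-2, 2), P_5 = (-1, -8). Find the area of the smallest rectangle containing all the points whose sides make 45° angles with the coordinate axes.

In coordinates u = x + y, v = x − y the rectangle is axis-aligned; the map (x,y)→(u,v) scales areas by 2.
u-values: 3, 8, 11, 0, -9; range = 11 − (-9) = 20.
v-values: -1, 0, -5, -4, 7; range = 7 − (-5) = 12.
Area = (20 × 12) / 2 = 120.

120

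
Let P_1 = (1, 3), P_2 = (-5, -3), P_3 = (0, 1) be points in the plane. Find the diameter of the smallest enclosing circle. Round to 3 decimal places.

8.485

Side lengths²: P_1P_2² = 72, P_1P_3² = 5, P_2P_3² = 41.
Since P_1P_2² = 72 ≥ 41 + 5 = 46, the angle opposite P_1P_2 is not acute, so the smallest enclosing circle has P_1P_2 as diameter.
Centre = midpoint of P_1P_2 = (-2, 0), r² = 72/4 = 18.
Diameter = 2r = 2√18 ≈ 8.485.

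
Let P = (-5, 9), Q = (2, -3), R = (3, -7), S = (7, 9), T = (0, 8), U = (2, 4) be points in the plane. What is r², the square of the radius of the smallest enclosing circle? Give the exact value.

85

The minimum enclosing circle is determined by three boundary points: P, R, S.
Their circumcentre is (1, 2) with r² = 85.
The farthest remaining point T is at distance² 37 ≤ 85.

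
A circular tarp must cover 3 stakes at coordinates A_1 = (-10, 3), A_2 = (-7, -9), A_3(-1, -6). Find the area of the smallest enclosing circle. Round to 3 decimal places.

Side lengths²: A_1A_2² = 153, A_1A_3² = 162, A_2A_3² = 45.
Since A_1A_3² = 162 < 153 + 45 = 198, the triangle is acute, so the smallest enclosing circle is the circumcircle.
Circumcentre = (-6.5, -2.5), r² = 42.5.
Area = π·r² = π·42.5 ≈ 133.518.

133.518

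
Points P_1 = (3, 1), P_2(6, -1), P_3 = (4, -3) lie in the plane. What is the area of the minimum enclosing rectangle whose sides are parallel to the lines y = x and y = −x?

10

In coordinates u = x + y, v = x − y the rectangle is axis-aligned; the map (x,y)→(u,v) scales areas by 2.
u-values: 4, 5, 1; range = 5 − 1 = 4.
v-values: 2, 7, 7; range = 7 − 2 = 5.
Area = (4 × 5) / 2 = 10.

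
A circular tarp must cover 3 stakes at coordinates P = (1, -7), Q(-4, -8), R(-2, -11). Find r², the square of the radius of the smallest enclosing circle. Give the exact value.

4225/578

Side lengths²: PQ² = 26, PR² = 25, QR² = 13.
Since PQ² = 26 < 25 + 13 = 38, the triangle is acute, so the smallest enclosing circle is the circumcircle.
Circumcentre = (-45/34, -285/34), r² = 4225/578.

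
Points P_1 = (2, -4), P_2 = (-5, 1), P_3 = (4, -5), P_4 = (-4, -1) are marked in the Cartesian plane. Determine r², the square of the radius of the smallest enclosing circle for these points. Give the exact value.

By Welzl's lemma the MEC is supported by two points (diametrically opposite) or three points (on a circumcircle).
The farthest pair is P_2–P_3 with squared distance 117. The circle on this segment as diameter has centre (-0.5, -2) and r² = 117/4 = 29.25.
Check P_1: distance² to centre = 10.25 ≤ 29.25, so it lies inside.
All remaining points lie in this disk, and no smaller disk contains both endpoints, so this is the minimum enclosing circle.

29.25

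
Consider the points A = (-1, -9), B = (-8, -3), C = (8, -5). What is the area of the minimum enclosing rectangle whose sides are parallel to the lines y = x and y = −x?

In coordinates u = x + y, v = x − y the rectangle is axis-aligned; the map (x,y)→(u,v) scales areas by 2.
u-values: -10, -11, 3; range = 3 − (-11) = 14.
v-values: 8, -5, 13; range = 13 − (-5) = 18.
Area = (14 × 18) / 2 = 126.

126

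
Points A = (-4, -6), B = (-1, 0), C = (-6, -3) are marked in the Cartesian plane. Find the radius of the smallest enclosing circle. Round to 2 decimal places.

3.36

Side lengths²: AB² = 45, AC² = 13, BC² = 34.
Since AB² = 45 < 34 + 13 = 47, the triangle is acute, so the smallest enclosing circle is the circumcircle.
Circumcentre = (-37/14, -41/14), r² = 1105/98.
r = √(1105/98) ≈ 3.36.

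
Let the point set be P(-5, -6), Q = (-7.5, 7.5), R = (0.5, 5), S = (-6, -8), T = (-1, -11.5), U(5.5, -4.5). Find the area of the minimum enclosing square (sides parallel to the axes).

361

The bounding box has width 13 and height 19.
An axis-aligned square enclosing the set must have side ≥ max(width, height).
So the minimum side is max(13, 19) = 19.
Area = 19² = 361.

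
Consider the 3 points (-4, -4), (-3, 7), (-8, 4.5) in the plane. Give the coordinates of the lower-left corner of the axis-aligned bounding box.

x-range [-8, -3], y-range [-4, 7].
The lower-left corner is (-8, -4).

(-8, -4)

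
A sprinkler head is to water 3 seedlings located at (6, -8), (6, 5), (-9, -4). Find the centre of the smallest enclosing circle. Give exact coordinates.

(-0.3, -1.5)

Call the three points A, B, C in the order given.
Side lengths²: AB² = 169, AC² = 241, BC² = 306.
Since BC² = 306 < 241 + 169 = 410, the triangle is acute, so the smallest enclosing circle is the circumcircle.
Circumcentre = (-0.3, -1.5), r² = 81.94.
Centre = (-0.3, -1.5).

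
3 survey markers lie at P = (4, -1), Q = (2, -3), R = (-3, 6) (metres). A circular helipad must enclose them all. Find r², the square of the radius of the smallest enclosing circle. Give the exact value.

Side lengths²: PQ² = 8, PR² = 98, QR² = 106.
Since QR² = 106 ≥ 98 + 8 = 106, the angle opposite QR is not acute, so the smallest enclosing circle has QR as diameter.
Centre = midpoint of QR = (-0.5, 1.5), r² = 106/4 = 26.5.

26.5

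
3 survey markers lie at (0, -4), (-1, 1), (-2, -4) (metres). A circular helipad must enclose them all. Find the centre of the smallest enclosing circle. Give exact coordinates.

(-1, -1.6)

Call the three points A, B, C in the order given.
Side lengths²: AB² = 26, AC² = 4, BC² = 26.
Since BC² = 26 < 26 + 4 = 30, the triangle is acute, so the smallest enclosing circle is the circumcircle.
Circumcentre = (-1, -1.6), r² = 6.76.
Centre = (-1, -1.6).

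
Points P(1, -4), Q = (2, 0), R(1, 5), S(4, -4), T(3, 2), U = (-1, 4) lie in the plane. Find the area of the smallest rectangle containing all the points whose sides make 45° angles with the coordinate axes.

In coordinates u = x + y, v = x − y the rectangle is axis-aligned; the map (x,y)→(u,v) scales areas by 2.
u-values: -3, 2, 6, 0, 5, 3; range = 6 − (-3) = 9.
v-values: 5, 2, -4, 8, 1, -5; range = 8 − (-5) = 13.
Area = (9 × 13) / 2 = 58.5.

58.5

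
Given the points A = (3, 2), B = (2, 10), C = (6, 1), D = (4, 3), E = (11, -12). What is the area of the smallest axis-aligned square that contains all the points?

The bounding box has width 9 and height 22.
An axis-aligned square enclosing the set must have side ≥ max(width, height).
So the minimum side is max(9, 22) = 22.
Area = 22² = 484.

484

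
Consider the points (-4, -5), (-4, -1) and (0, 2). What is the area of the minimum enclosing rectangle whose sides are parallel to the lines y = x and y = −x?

In coordinates u = x + y, v = x − y the rectangle is axis-aligned; the map (x,y)→(u,v) scales areas by 2.
u-values: -9, -5, 2; range = 2 − (-9) = 11.
v-values: 1, -3, -2; range = 1 − (-3) = 4.
Area = (11 × 4) / 2 = 22.

22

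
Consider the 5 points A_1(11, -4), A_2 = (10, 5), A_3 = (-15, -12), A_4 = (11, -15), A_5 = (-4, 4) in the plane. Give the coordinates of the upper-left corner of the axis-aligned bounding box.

x-range [-15, 11], y-range [-15, 5].
The upper-left corner is (-15, 5).

(-15, 5)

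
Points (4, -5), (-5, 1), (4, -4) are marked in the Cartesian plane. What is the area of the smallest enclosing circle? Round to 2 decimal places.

Call the three points A, B, C in the order given.
Side lengths²: AB² = 117, AC² = 1, BC² = 106.
Since AB² = 117 ≥ 106 + 1 = 107, the angle opposite AB is not acute, so the smallest enclosing circle has AB as diameter.
Centre = midpoint of AB = (-0.5, -2), r² = 117/4 = 29.25.
Area = π·r² = π·29.25 ≈ 91.89.

91.89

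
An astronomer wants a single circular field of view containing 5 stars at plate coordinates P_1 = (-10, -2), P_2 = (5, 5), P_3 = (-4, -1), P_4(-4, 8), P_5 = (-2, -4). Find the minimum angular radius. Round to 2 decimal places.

By Welzl's lemma the MEC is supported by two points (diametrically opposite) or three points (on a circumcircle).
The farthest pair is P_1–P_2 with squared distance 274. The circle on this segment as diameter has centre (-2.5, 1.5) and r² = 274/4 = 68.5.
Check P_3: distance² to centre = 8.5 ≤ 68.5, so it lies inside.
All remaining points lie in this disk, and no smaller disk contains both endpoints, so this is the minimum enclosing circle.
r = √(68.5) ≈ 8.28.

8.28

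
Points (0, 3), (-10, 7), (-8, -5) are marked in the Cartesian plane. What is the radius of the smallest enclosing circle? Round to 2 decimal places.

6.62

Call the three points A, B, C in the order given.
Side lengths²: AB² = 116, AC² = 128, BC² = 148.
Since BC² = 148 < 128 + 116 = 244, the triangle is acute, so the smallest enclosing circle is the circumcircle.
Circumcentre = (-45/7, 10/7), r² = 2146/49.
r = √(2146/49) ≈ 6.62.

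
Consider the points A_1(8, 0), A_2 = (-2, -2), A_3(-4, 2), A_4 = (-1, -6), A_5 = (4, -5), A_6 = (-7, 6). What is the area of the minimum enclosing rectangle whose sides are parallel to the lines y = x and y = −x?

In coordinates u = x + y, v = x − y the rectangle is axis-aligned; the map (x,y)→(u,v) scales areas by 2.
u-values: 8, -4, -2, -7, -1, -1; range = 8 − (-7) = 15.
v-values: 8, 0, -6, 5, 9, -13; range = 9 − (-13) = 22.
Area = (15 × 22) / 2 = 165.

165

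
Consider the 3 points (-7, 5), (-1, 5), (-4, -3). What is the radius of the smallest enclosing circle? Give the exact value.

Call the three points A, B, C in the order given.
Side lengths²: AB² = 36, AC² = 73, BC² = 73.
Since BC² = 73 < 73 + 36 = 109, the triangle is acute, so the smallest enclosing circle is the circumcircle.
Circumcentre = (-4, 1.5625), r² = 20.81640625.
r = √(20.81640625) = 4.5625.

4.5625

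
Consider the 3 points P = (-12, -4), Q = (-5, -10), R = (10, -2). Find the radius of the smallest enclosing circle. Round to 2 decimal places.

11.05

Side lengths²: PQ² = 85, PR² = 488, QR² = 289.
Since PR² = 488 ≥ 289 + 85 = 374, the angle opposite PR is not acute, so the smallest enclosing circle has PR as diameter.
Centre = midpoint of PR = (-1, -3), r² = 488/4 = 122.
r = √122 ≈ 11.05.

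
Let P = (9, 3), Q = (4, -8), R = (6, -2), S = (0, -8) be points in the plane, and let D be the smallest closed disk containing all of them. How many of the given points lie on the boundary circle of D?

2

The minimum enclosing circle of a finite set is fixed by two of the points (as a diameter) or three (as a circumcircle).
The farthest pair is P–S with squared distance 202. The circle on this segment as diameter has centre (4.5, -2.5) and r² = 202/4 = 50.5.
Check Q: distance² to centre = 30.5 ≤ 50.5, so it lies inside.
All remaining points lie in this disk, and no smaller disk contains both endpoints, so this is the minimum enclosing circle.
The points at distance exactly r from the centre are P, S — 2 points.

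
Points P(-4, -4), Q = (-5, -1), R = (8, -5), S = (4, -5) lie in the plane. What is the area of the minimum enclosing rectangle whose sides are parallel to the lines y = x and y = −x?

93.5

In coordinates u = x + y, v = x − y the rectangle is axis-aligned; the map (x,y)→(u,v) scales areas by 2.
u-values: -8, -6, 3, -1; range = 3 − (-8) = 11.
v-values: 0, -4, 13, 9; range = 13 − (-4) = 17.
Area = (11 × 17) / 2 = 93.5.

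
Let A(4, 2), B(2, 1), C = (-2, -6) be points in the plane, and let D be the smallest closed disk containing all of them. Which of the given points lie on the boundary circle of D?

A, C

Side lengths²: AB² = 5, AC² = 100, BC² = 65.
Since AC² = 100 ≥ 65 + 5 = 70, the angle opposite AC is not acute, so the smallest enclosing circle has AC as diameter.
Centre = midpoint of AC = (1, -2), r² = 100/4 = 25.
The points at distance exactly r from the centre are A, C — 2 points.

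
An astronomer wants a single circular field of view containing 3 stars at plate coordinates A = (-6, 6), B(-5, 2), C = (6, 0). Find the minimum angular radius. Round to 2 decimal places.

6.71

Side lengths²: AB² = 17, AC² = 180, BC² = 125.
Since AC² = 180 ≥ 125 + 17 = 142, the angle opposite AC is not acute, so the smallest enclosing circle has AC as diameter.
Centre = midpoint of AC = (0, 3), r² = 180/4 = 45.
r = √45 ≈ 6.71.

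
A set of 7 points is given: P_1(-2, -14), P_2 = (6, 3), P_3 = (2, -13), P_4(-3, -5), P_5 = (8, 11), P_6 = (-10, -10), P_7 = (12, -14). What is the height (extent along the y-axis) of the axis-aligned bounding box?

25

max y = 11, min y = -14, so height = 25.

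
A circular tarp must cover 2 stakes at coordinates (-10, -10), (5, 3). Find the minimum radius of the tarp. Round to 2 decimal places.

The smallest circle enclosing two points has them as diameter endpoints.
Centre = midpoint = (-2.5, -3.5); r² = |(-10, -10)−(5, 3)|²/4 = 394/4 = 98.5.
r = √(98.5) ≈ 9.92.

9.92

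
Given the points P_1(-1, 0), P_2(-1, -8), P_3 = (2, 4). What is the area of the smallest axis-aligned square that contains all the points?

The bounding box has width 3 and height 12.
An axis-aligned square enclosing the set must have side ≥ max(width, height).
So the minimum side is max(3, 12) = 12.
Area = 12² = 144.

144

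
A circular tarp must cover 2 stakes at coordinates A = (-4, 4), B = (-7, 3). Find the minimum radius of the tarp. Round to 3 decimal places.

The smallest circle enclosing two points has them as diameter endpoints.
Centre = midpoint = (-5.5, 3.5); r² = |AB|²/4 = 10/4 = 2.5.
r = √(2.5) ≈ 1.581.

1.581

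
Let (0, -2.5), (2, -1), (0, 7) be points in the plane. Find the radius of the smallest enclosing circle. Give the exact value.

4.75

Call the three points A, B, C in the order given.
Side lengths²: AB² = 6.25, AC² = 90.25, BC² = 68.
Since AC² = 90.25 ≥ 68 + 6.25 = 74.25, the angle opposite AC is not acute, so the smallest enclosing circle has AC as diameter.
Centre = midpoint of AC = (0, 2.25), r² = 90.25/4 = 22.5625.
r = √(22.5625) = 4.75.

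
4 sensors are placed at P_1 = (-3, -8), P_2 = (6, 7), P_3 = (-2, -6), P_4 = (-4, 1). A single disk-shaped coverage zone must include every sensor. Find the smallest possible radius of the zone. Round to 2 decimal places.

8.75

The farthest pair is P_1–P_2 with squared distance 306. The circle on this segment as diameter has centre (1.5, -0.5) and r² = 306/4 = 76.5.
Check P_3: distance² to centre = 42.5 ≤ 76.5, so it lies inside.
All remaining points lie in this disk, and no smaller disk contains both endpoints, so this is the minimum enclosing circle.
r = √(76.5) ≈ 8.75.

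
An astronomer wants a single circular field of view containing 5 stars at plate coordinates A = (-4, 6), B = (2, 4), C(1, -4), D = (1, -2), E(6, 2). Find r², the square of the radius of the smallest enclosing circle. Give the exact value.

34.55078125

The minimum enclosing circle is determined by three boundary points: A, C, E.
Their circumcentre is (0.125, 1.8125) with r² = 34.55078125.
The farthest remaining point D is at distance² 15.30078125 ≤ 34.55078125.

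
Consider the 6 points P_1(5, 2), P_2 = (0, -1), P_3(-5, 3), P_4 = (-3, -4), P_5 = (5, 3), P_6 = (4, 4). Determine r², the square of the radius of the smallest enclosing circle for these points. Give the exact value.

5989/196

By Welzl's lemma the MEC is supported by two points (diametrically opposite) or three points (on a circumcircle).
The minimum enclosing circle is determined by three boundary points: P_3, P_4, P_5.
Their circumcentre is (0, 9/14) with r² = 5989/196.
The farthest remaining point P_6 is at distance² 5345/196 ≤ 5989/196.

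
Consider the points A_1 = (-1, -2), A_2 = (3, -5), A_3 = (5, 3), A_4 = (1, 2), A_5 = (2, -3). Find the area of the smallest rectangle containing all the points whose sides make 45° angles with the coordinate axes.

In coordinates u = x + y, v = x − y the rectangle is axis-aligned; the map (x,y)→(u,v) scales areas by 2.
u-values: -3, -2, 8, 3, -1; range = 8 − (-3) = 11.
v-values: 1, 8, 2, -1, 5; range = 8 − (-1) = 9.
Area = (11 × 9) / 2 = 49.5.

49.5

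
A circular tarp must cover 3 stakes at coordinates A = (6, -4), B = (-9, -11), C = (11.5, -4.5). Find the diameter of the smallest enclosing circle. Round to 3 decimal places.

Side lengths²: AB² = 274, AC² = 30.5, BC² = 462.5.
Since BC² = 462.5 ≥ 274 + 30.5 = 304.5, the angle opposite BC is not acute, so the smallest enclosing circle has BC as diameter.
Centre = midpoint of BC = (1.25, -7.75), r² = 462.5/4 = 115.625.
Diameter = 2r = 2√(115.625) ≈ 21.506.

21.506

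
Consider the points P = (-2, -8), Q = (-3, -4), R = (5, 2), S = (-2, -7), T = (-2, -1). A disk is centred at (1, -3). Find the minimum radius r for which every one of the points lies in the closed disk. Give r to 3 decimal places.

6.403

The required radius is the distance from (1, -3) to the farthest point.
Squared distances: 34, 17, 41, 25, 13.
Maximum is 41, attained at R.
r = √41 ≈ 6.403.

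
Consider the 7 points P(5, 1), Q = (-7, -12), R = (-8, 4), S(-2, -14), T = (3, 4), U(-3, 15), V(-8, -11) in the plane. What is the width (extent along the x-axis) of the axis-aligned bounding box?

max x = 5, min x = -8, so width = 13.

13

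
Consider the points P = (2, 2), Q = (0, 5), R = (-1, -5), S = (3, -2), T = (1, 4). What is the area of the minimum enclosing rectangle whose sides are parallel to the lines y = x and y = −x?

In coordinates u = x + y, v = x − y the rectangle is axis-aligned; the map (x,y)→(u,v) scales areas by 2.
u-values: 4, 5, -6, 1, 5; range = 5 − (-6) = 11.
v-values: 0, -5, 4, 5, -3; range = 5 − (-5) = 10.
Area = (11 × 10) / 2 = 55.

55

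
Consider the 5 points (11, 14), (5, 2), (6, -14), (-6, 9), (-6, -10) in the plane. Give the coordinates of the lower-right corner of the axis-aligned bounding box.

x-range [-6, 11], y-range [-14, 14].
The lower-right corner is (11, -14).

(11, -14)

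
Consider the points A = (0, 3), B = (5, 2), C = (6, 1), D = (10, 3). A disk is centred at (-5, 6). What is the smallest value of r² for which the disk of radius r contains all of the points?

234

The required radius is the distance from (-5, 6) to the farthest point.
Squared distances: 34, 116, 146, 234.
Maximum is 234, attained at D.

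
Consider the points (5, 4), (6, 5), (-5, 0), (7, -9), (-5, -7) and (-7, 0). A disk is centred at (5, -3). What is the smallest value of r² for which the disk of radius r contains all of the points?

The required radius is the distance from (5, -3) to the farthest point.
Squared distances: 49, 65, 109, 40, 116, 153.
Maximum is 153, attained at (-7, 0).

153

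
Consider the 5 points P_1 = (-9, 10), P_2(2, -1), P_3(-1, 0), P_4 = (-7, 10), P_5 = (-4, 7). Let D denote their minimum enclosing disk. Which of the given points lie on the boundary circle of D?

A smallest enclosing disk is always determined by at most three of the input points on its boundary.
The farthest pair is P_1–P_2 with squared distance 242. The circle on this segment as diameter has centre (-3.5, 4.5) and r² = 242/4 = 60.5.
Check P_3: distance² to centre = 26.5 ≤ 60.5, so it lies inside.
All remaining points lie in this disk, and no smaller disk contains both endpoints, so this is the minimum enclosing circle.
The points at distance exactly r from the centre are P_1, P_2 — 2 points.

P_1, P_2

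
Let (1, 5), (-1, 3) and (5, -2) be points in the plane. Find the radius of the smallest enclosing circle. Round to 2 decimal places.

Call the three points A, B, C in the order given.
Side lengths²: AB² = 8, AC² = 65, BC² = 61.
Since AC² = 65 < 61 + 8 = 69, the triangle is acute, so the smallest enclosing circle is the circumcircle.
Circumcentre = (59/22, 29/22), r² = 3965/242.
r = √(3965/242) ≈ 4.05.

4.05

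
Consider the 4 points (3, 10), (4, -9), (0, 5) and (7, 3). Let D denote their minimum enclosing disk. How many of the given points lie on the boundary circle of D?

2

The farthest pair is (3, 10)–(4, -9) with squared distance 362. The circle on this segment as diameter has centre (3.5, 0.5) and r² = 362/4 = 90.5.
Check (0, 5): distance² to centre = 32.5 ≤ 90.5, so it lies inside.
All remaining points lie in this disk, and no smaller disk contains both endpoints, so this is the minimum enclosing circle.
The points at distance exactly r from the centre are (3, 10), (4, -9) — 2 points.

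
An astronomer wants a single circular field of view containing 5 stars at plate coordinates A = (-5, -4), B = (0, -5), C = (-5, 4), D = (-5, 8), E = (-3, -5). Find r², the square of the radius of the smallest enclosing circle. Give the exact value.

By Welzl's lemma the MEC is supported by two points (diametrically opposite) or three points (on a circumcircle).
The farthest pair is B–D with squared distance 194. The circle on this segment as diameter has centre (-2.5, 1.5) and r² = 194/4 = 48.5.
Check A: distance² to centre = 36.5 ≤ 48.5, so it lies inside.
All remaining points lie in this disk, and no smaller disk contains both endpoints, so this is the minimum enclosing circle.

48.5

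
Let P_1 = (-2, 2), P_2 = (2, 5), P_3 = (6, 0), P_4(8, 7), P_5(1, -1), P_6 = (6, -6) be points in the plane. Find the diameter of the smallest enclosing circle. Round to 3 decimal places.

13.864

By Welzl's lemma the MEC is supported by two points (diametrically opposite) or three points (on a circumcircle).
The minimum enclosing circle is determined by three boundary points: P_1, P_4, P_6.
Their circumcentre is (29/6, 5/6) with r² = 865/18.
The farthest remaining point P_2 is at distance² 457/18 ≤ 865/18.
Diameter = 2r = 2√(865/18) ≈ 13.864.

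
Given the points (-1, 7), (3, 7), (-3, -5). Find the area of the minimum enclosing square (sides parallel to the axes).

144

The bounding box has width 6 and height 12.
An axis-aligned square enclosing the set must have side ≥ max(width, height).
So the minimum side is max(6, 12) = 12.
Area = 12² = 144.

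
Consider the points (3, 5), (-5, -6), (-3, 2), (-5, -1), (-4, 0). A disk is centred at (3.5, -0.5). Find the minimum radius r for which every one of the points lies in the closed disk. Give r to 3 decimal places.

The required radius is the distance from (3.5, -0.5) to the farthest point.
Squared distances: 30.5, 102.5, 48.5, 72.5, 56.5.
Maximum is 102.5, attained at (-5, -6).
r = √(102.5) ≈ 10.124.

10.124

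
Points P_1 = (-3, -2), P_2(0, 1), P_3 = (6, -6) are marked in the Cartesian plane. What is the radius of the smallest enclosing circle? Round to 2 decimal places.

Side lengths²: P_1P_2² = 18, P_1P_3² = 97, P_2P_3² = 85.
Since P_1P_3² = 97 < 85 + 18 = 103, the triangle is acute, so the smallest enclosing circle is the circumcircle.
Circumcentre = (43/26, -95/26), r² = 8245/338.
r = √(8245/338) ≈ 4.94.

4.94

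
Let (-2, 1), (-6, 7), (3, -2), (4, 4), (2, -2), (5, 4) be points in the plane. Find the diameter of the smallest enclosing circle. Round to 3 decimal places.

12.748

The minimum enclosing circle is determined by three boundary points: (-6, 7), (3, -2), (5, 4).
Their circumcentre is (-1.25, 2.75) with r² = 40.625.
The farthest remaining point (2, -2) is at distance² 33.125 ≤ 40.625.
Diameter = 2r = 2√(40.625) ≈ 12.748.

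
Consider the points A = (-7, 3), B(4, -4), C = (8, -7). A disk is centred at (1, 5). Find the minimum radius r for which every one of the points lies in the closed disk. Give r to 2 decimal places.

13.89

The required radius is the distance from (1, 5) to the farthest point.
Squared distances: 68, 90, 193.
Maximum is 193, attained at C.
r = √193 ≈ 13.89.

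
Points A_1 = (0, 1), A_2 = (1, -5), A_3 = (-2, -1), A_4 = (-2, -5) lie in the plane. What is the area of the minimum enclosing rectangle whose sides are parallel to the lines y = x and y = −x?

In coordinates u = x + y, v = x − y the rectangle is axis-aligned; the map (x,y)→(u,v) scales areas by 2.
u-values: 1, -4, -3, -7; range = 1 − (-7) = 8.
v-values: -1, 6, -1, 3; range = 6 − (-1) = 7.
Area = (8 × 7) / 2 = 28.

28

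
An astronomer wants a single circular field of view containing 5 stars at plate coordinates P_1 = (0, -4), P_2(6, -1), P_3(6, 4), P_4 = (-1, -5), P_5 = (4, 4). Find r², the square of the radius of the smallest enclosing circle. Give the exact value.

The minimum enclosing circle of a finite set is fixed by two of the points (as a diameter) or three (as a circumcircle).
The farthest pair is P_3–P_4 with squared distance 130. The circle on this segment as diameter has centre (2.5, -0.5) and r² = 130/4 = 32.5.
Check P_1: distance² to centre = 18.5 ≤ 32.5, so it lies inside.
All remaining points lie in this disk, and no smaller disk contains both endpoints, so this is the minimum enclosing circle.

32.5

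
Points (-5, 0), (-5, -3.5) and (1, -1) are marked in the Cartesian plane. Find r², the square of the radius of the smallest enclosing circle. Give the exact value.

Call the three points A, B, C in the order given.
Side lengths²: AB² = 12.25, AC² = 37, BC² = 42.25.
Since BC² = 42.25 < 37 + 12.25 = 49.25, the triangle is acute, so the smallest enclosing circle is the circumcircle.
Circumcentre = (-53/24, -1.75), r² = 6253/576.

6253/576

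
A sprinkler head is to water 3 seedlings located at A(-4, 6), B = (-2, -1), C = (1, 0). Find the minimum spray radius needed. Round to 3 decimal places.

Side lengths²: AB² = 53, AC² = 61, BC² = 10.
Since AC² = 61 < 53 + 10 = 63, the triangle is acute, so the smallest enclosing circle is the circumcircle.
Circumcentre = (-75/46, 133/46), r² = 16165/1058.
r = √(16165/1058) ≈ 3.909.

3.909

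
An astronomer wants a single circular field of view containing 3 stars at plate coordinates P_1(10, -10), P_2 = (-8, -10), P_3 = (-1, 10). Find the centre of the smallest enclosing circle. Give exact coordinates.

Side lengths²: P_1P_2² = 324, P_1P_3² = 521, P_2P_3² = 449.
Since P_1P_3² = 521 < 449 + 324 = 773, the triangle is acute, so the smallest enclosing circle is the circumcircle.
Circumcentre = (1, -1.925), r² = 146.205625.
Centre = (1, -1.925).

(1, -1.925)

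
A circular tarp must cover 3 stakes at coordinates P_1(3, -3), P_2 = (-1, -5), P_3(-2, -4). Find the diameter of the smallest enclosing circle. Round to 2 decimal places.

5.10

Side lengths²: P_1P_2² = 20, P_1P_3² = 26, P_2P_3² = 2.
Since P_1P_3² = 26 ≥ 20 + 2 = 22, the angle opposite P_1P_3 is not acute, so the smallest enclosing circle has P_1P_3 as diameter.
Centre = midpoint of P_1P_3 = (0.5, -3.5), r² = 26/4 = 6.5.
Diameter = 2r = 2√(6.5) ≈ 5.10.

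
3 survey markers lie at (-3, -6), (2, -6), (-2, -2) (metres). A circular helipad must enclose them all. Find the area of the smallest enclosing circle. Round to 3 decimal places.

26.704

Call the three points A, B, C in the order given.
Side lengths²: AB² = 25, AC² = 17, BC² = 32.
Since BC² = 32 < 25 + 17 = 42, the triangle is acute, so the smallest enclosing circle is the circumcircle.
Circumcentre = (-0.5, -4.5), r² = 8.5.
Area = π·r² = π·8.5 ≈ 26.704.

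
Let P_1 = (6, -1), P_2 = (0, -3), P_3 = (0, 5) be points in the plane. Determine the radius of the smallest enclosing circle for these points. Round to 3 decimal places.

Side lengths²: P_1P_2² = 40, P_1P_3² = 72, P_2P_3² = 64.
Since P_1P_3² = 72 < 64 + 40 = 104, the triangle is acute, so the smallest enclosing circle is the circumcircle.
Circumcentre = (2, 1), r² = 20.
r = √20 ≈ 4.472.

4.472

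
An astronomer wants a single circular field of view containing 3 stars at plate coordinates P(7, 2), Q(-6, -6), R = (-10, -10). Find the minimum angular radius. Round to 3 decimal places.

10.404

Side lengths²: PQ² = 233, PR² = 433, QR² = 32.
Since PR² = 433 ≥ 233 + 32 = 265, the angle opposite PR is not acute, so the smallest enclosing circle has PR as diameter.
Centre = midpoint of PR = (-1.5, -4), r² = 433/4 = 108.25.
r = √(108.25) ≈ 10.404.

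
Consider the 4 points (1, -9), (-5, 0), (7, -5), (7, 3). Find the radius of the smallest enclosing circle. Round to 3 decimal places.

7.123

A smallest enclosing disk is always determined by at most three of the input points on its boundary.
The minimum enclosing circle is determined by three boundary points: (1, -9), (-5, 0), (7, 3).
Their circumcentre is (13/7, -27/14) with r² = 9945/196.
The farthest remaining point (7, -5) is at distance² 7033/196 ≤ 9945/196.
r = √(9945/196) ≈ 7.123.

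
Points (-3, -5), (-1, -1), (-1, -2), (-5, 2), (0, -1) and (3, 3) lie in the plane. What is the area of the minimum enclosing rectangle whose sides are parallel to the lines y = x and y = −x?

63

In coordinates u = x + y, v = x − y the rectangle is axis-aligned; the map (x,y)→(u,v) scales areas by 2.
u-values: -8, -2, -3, -3, -1, 6; range = 6 − (-8) = 14.
v-values: 2, 0, 1, -7, 1, 0; range = 2 − (-7) = 9.
Area = (14 × 9) / 2 = 63.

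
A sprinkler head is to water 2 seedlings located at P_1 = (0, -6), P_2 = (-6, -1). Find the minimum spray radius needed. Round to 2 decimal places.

The smallest circle enclosing two points has them as diameter endpoints.
Centre = midpoint = (-3, -3.5); r² = |P_1P_2|²/4 = 61/4 = 15.25.
r = √(15.25) ≈ 3.91.

3.91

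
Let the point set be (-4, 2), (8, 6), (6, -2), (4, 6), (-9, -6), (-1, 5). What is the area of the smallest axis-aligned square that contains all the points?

289

The bounding box has width 17 and height 12.
An axis-aligned square enclosing the set must have side ≥ max(width, height).
So the minimum side is max(17, 12) = 17.
Area = 17² = 289.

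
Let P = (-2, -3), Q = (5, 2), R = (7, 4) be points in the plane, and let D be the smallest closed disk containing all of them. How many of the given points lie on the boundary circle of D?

2

Side lengths²: PQ² = 74, PR² = 130, QR² = 8.
Since PR² = 130 ≥ 74 + 8 = 82, the angle opposite PR is not acute, so the smallest enclosing circle has PR as diameter.
Centre = midpoint of PR = (2.5, 0.5), r² = 130/4 = 32.5.
The points at distance exactly r from the centre are P, R — 2 points.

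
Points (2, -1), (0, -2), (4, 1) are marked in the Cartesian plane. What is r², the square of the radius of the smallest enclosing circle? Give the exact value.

6.25

Call the three points A, B, C in the order given.
Side lengths²: AB² = 5, AC² = 8, BC² = 25.
Since BC² = 25 ≥ 8 + 5 = 13, the angle opposite BC is not acute, so the smallest enclosing circle has BC as diameter.
Centre = midpoint of BC = (2, -0.5), r² = 25/4 = 6.25.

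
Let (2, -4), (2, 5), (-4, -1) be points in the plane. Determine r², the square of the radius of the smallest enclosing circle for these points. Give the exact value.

22.5

Call the three points A, B, C in the order given.
Side lengths²: AB² = 81, AC² = 45, BC² = 72.
Since AB² = 81 < 72 + 45 = 117, the triangle is acute, so the smallest enclosing circle is the circumcircle.
Circumcentre = (0.5, 0.5), r² = 22.5.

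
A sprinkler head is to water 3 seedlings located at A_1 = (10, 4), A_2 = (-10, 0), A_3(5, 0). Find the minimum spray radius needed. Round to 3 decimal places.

Side lengths²: A_1A_2² = 416, A_1A_3² = 41, A_2A_3² = 225.
Since A_1A_2² = 416 ≥ 225 + 41 = 266, the angle opposite A_1A_2 is not acute, so the smallest enclosing circle has A_1A_2 as diameter.
Centre = midpoint of A_1A_2 = (0, 2), r² = 416/4 = 104.
r = √104 ≈ 10.198.

10.198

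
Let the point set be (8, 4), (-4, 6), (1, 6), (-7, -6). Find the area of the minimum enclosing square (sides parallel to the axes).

225

The bounding box has width 15 and height 12.
An axis-aligned square enclosing the set must have side ≥ max(width, height).
So the minimum side is max(15, 12) = 15.
Area = 15² = 225.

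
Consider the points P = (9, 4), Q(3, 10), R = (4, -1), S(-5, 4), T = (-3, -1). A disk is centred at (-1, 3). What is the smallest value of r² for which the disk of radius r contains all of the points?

101

The required radius is the distance from (-1, 3) to the farthest point.
Squared distances: 101, 65, 41, 17, 20.
Maximum is 101, attained at P.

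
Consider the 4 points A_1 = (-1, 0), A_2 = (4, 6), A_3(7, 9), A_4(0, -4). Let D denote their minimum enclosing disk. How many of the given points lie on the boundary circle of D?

2

The farthest pair is A_3–A_4 with squared distance 218. The circle on this segment as diameter has centre (3.5, 2.5) and r² = 218/4 = 54.5.
Check A_1: distance² to centre = 26.5 ≤ 54.5, so it lies inside.
All remaining points lie in this disk, and no smaller disk contains both endpoints, so this is the minimum enclosing circle.
The points at distance exactly r from the centre are A_3, A_4 — 2 points.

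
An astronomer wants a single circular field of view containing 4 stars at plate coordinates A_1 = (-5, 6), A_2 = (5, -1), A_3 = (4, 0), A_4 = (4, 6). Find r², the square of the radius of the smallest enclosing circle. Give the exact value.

The farthest pair is A_1–A_2 with squared distance 149. The circle on this segment as diameter has centre (0, 2.5) and r² = 149/4 = 37.25.
Check A_3: distance² to centre = 22.25 ≤ 37.25, so it lies inside.
All remaining points lie in this disk, and no smaller disk contains both endpoints, so this is the minimum enclosing circle.

37.25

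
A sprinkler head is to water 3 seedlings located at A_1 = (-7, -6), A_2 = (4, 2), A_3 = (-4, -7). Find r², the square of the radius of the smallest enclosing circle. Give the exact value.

Side lengths²: A_1A_2² = 185, A_1A_3² = 10, A_2A_3² = 145.
Since A_1A_2² = 185 ≥ 145 + 10 = 155, the angle opposite A_1A_2 is not acute, so the smallest enclosing circle has A_1A_2 as diameter.
Centre = midpoint of A_1A_2 = (-1.5, -2), r² = 185/4 = 46.25.

46.25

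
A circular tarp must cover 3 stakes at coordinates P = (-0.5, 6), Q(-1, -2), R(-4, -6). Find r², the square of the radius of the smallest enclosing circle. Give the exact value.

Side lengths²: PQ² = 64.25, PR² = 156.25, QR² = 25.
Since PR² = 156.25 ≥ 64.25 + 25 = 89.25, the angle opposite PR is not acute, so the smallest enclosing circle has PR as diameter.
Centre = midpoint of PR = (-2.25, 0), r² = 156.25/4 = 39.0625.

39.0625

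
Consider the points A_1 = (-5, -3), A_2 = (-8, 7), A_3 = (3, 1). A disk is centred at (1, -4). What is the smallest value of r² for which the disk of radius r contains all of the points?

The required radius is the distance from (1, -4) to the farthest point.
Squared distances: 37, 202, 29.
Maximum is 202, attained at A_2.

202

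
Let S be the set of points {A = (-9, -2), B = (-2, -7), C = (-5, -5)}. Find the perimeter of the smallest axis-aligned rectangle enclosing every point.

24

Width = max x − min x = -2 − (-9) = 7.
Height = max y − min y = -2 − (-7) = 5.
Perimeter = 2(7 + 5) = 24.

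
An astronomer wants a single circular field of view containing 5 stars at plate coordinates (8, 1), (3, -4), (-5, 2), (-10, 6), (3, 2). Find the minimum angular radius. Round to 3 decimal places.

The farthest pair is (8, 1)–(-10, 6) with squared distance 349. The circle on this segment as diameter has centre (-1, 3.5) and r² = 349/4 = 87.25.
Check (3, -4): distance² to centre = 72.25 ≤ 87.25, so it lies inside.
All remaining points lie in this disk, and no smaller disk contains both endpoints, so this is the minimum enclosing circle.
r = √(87.25) ≈ 9.341.

9.341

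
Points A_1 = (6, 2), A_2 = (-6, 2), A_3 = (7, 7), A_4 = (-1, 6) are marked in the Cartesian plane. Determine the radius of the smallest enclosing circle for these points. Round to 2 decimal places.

6.96

A smallest enclosing disk is always determined by at most three of the input points on its boundary.
The farthest pair is A_2–A_3 with squared distance 194. The circle on this segment as diameter has centre (0.5, 4.5) and r² = 194/4 = 48.5.
Check A_1: distance² to centre = 36.5 ≤ 48.5, so it lies inside.
All remaining points lie in this disk, and no smaller disk contains both endpoints, so this is the minimum enclosing circle.
r = √(48.5) ≈ 6.96.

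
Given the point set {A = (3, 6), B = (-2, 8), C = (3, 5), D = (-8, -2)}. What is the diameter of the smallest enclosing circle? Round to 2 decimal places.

The minimum enclosing circle of a finite set is fixed by two of the points (as a diameter) or three (as a circumcircle).
The farthest pair is A–D with squared distance 185. The circle on this segment as diameter has centre (-2.5, 2) and r² = 185/4 = 46.25.
Check B: distance² to centre = 36.25 ≤ 46.25, so it lies inside.
All remaining points lie in this disk, and no smaller disk contains both endpoints, so this is the minimum enclosing circle.
Diameter = 2r = 2√(46.25) ≈ 13.60.

13.60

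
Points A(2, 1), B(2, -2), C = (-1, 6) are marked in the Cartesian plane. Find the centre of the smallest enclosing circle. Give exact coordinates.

(0.5, 2)

Side lengths²: AB² = 9, AC² = 34, BC² = 73.
Since BC² = 73 ≥ 34 + 9 = 43, the angle opposite BC is not acute, so the smallest enclosing circle has BC as diameter.
Centre = midpoint of BC = (0.5, 2), r² = 73/4 = 18.25.
Centre = (0.5, 2).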